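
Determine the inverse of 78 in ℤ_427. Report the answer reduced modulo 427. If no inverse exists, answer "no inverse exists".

323

gcd(427, 78) by repeated division:
427 = 5*78 + 37
78 = 2*37 + 4
37 = 9*4 + 1
4 = 4*1 + 0
gcd = 1, so the inverse exists. Back-substitute:
1 = 37 − 9·4
1 = −9·78 + 19·37
1 = 19·427 − 104·78
So 78·(-104) ≡ 1 (mod 427), and -104 ≡ 323 (mod 427).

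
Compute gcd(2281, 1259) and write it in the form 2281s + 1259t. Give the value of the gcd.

Euclidean algorithm:
2281 = 1×1259 + 1022
1259 = 1×1022 + 237
1022 = 4×237 + 74
237 = 3×74 + 15
74 = 4×15 + 14
15 = 1×14 + 1
14 = 14×1 + 0
gcd(2281, 1259) = 1.
Back-substituting:
1 = 15 − 14
1 = −74 + 5·15
1 = 5·237 − 16·74
1 = −16·1022 + 69·237
1 = 69·1259 − 85·1022
1 = −85·2281 + 154·1259
So 1 = (-85)·2281 + (154)·1259.

1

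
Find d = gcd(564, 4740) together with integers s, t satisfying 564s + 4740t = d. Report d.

12

Repeated division:
4740 = 8×564 + 228
564 = 2×228 + 108
228 = 2×108 + 12
108 = 9×12 + 0
gcd(564, 4740) = 12.
Working backward:
12 = 228 − 2·108
12 = −2·564 + 5·228
12 = 5·4740 − 42·564
So 12 = (5)·4740 + (-42)·564.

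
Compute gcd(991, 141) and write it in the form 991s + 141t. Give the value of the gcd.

Apply Euclid's algorithm to 991 and 141:
991 = 7*141 + 4
141 = 35*4 + 1
4 = 4*1 + 0
gcd(991, 141) = 1.
Back-substituting:
1 = 141 − 35·4
1 = −35·991 + 246·141
So 1 = (-35)·991 + (246)·141.

1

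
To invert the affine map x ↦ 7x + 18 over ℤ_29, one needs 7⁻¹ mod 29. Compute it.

25

Apply the Euclidean algorithm to 29 and 7:
29 = 4×7 + 1
7 = 7×1 + 0
The gcd is 1. Working backward:
1 = 29 − 4·7
Thus 7·(-4) ≡ 1 (mod 29); reducing, -4 mod 29 = 25.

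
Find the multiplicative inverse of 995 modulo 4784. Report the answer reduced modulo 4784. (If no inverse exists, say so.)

Extended Euclidean algorithm:
4784 = 4·995 + 804
995 = 1·804 + 191
804 = 4·191 + 40
191 = 4·40 + 31
40 = 1·31 + 9
31 = 3·9 + 4
9 = 2·4 + 1
4 = 4·1 + 0
The gcd is 1. Working backward:
1 = 9 − 2·4
1 = −2·31 + 7·9
1 = 7·40 − 9·31
1 = −9·191 + 43·40
1 = 43·804 − 181·191
1 = −181·995 + 224·804
1 = 224·4784 − 1077·995
Thus 995·(-1077) ≡ 1 (mod 4784); reducing, -1077 mod 4784 = 3707.

3707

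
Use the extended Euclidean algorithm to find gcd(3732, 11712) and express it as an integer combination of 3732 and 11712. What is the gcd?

12

Apply Euclid's algorithm to 11712 and 3732:
11712 = 3*3732 + 516
3732 = 7*516 + 120
516 = 4*120 + 36
120 = 3*36 + 12
36 = 3*12 + 0
gcd(3732, 11712) = 12.
Express as a combination:
12 = 120 − 3·36
12 = −3·516 + 13·120
12 = 13·3732 − 94·516
12 = −94·11712 + 295·3732
So 12 = (-94)·11712 + (295)·3732.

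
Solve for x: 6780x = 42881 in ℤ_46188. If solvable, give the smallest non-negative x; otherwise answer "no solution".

gcd(6780, 46188):
46188 = 6×6780 + 5508
6780 = 1×5508 + 1272
5508 = 4×1272 + 420
1272 = 3×420 + 12
420 = 35×12 + 0
gcd = 12, but 12 ∤ 42881, so the congruence has no solution.

no solution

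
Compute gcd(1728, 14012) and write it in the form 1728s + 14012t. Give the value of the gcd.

4

Euclidean algorithm:
14012 = 8·1728 + 188
1728 = 9·188 + 36
188 = 5·36 + 8
36 = 4·8 + 4
8 = 2·4 + 0
gcd(1728, 14012) = 4.
Back-substituting:
4 = 36 − 4·8
4 = −4·188 + 21·36
4 = 21·1728 − 193·188
4 = −193·14012 + 1565·1728
So 4 = (-193)·14012 + (1565)·1728.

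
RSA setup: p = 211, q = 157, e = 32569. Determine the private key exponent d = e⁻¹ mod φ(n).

φ(n) = (p−1)(q−1) = 210·156 = 32760.
Need d with 32569·d ≡ 1 (mod 32760). Apply the extended Euclidean algorithm:
32760 = 1*32569 + 191
32569 = 170*191 + 99
191 = 1*99 + 92
99 = 1*92 + 7
92 = 13*7 + 1
7 = 7*1 + 0
Back-substitute:
1 = 92 − 13·7
1 = −13·99 + 14·92
1 = 14·191 − 27·99
1 = −27·32569 + 4604·191
1 = 4604·32760 − 4631·32569
So 32569·(-4631) ≡ 1 (mod 32760), hence d ≡ -4631 ≡ 28129 (mod 32760).

28129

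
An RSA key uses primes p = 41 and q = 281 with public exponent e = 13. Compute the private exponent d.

9477

φ(n) = (p−1)(q−1) = 40·280 = 11200.
Need d with 13·d ≡ 1 (mod 11200). Apply the extended Euclidean algorithm:
11200 = 861·13 + 7
13 = 1·7 + 6
7 = 1·6 + 1
6 = 6·1 + 0
Back-substitute:
1 = 7 − 6
1 = −13 + 2·7
1 = 2·11200 − 1723·13
So 13·(-1723) ≡ 1 (mod 11200), hence d ≡ -1723 ≡ 9477 (mod 11200).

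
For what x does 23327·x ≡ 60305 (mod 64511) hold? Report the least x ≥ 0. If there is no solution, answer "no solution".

48092

First find gcd(23327, 64511):
64511 = 2·23327 + 17857
23327 = 1·17857 + 5470
17857 = 3·5470 + 1447
5470 = 3·1447 + 1129
1447 = 1·1129 + 318
1129 = 3·318 + 175
318 = 1·175 + 143
175 = 1·143 + 32
143 = 4·32 + 15
32 = 2·15 + 2
15 = 7·2 + 1
2 = 2·1 + 0
gcd = 1, so a unique solution mod 64511 exists.
Back-substitute for the Bézout coefficients:
1 = 15 − 7·2
1 = −7·32 + 15·15
1 = 15·143 − 67·32
1 = −67·175 + 82·143
1 = 82·318 − 149·175
1 = −149·1129 + 529·318
1 = 529·1447 − 678·1129
1 = −678·5470 + 2563·1447
1 = 2563·17857 − 8367·5470
1 = −8367·23327 + 10930·17857
1 = 10930·64511 − 30227·23327
So 23327·(-30227) ≡ 1 (mod 64511), giving 23327⁻¹ ≡ 34284.
x ≡ 23327⁻¹·60305 ≡ 34284·60305 ≡ 48092 (mod 64511).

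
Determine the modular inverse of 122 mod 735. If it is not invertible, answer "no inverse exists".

488

gcd(735, 122) by repeated division:
735 = 6·122 + 3
122 = 40·3 + 2
3 = 1·2 + 1
2 = 2·1 + 0
gcd = 1, so the inverse exists. Back-substitute:
1 = 3 − 2
1 = −122 + 41·3
1 = 41·735 − 247·122
Hence 122⁻¹ ≡ -247 ≡ 488 (mod 735).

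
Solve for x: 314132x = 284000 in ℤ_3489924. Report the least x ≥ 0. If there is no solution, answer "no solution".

599449

First find gcd(314132, 3489924):
3489924 = 11*314132 + 34472
314132 = 9*34472 + 3884
34472 = 8*3884 + 3400
3884 = 1*3400 + 484
3400 = 7*484 + 12
484 = 40*12 + 4
12 = 3*4 + 0
gcd = 4 and 4 | 284000, so solutions exist. Divide through by 4: 78533x ≡ 71000 (mod 872481).
Now find 78533⁻¹ mod 872481:
872481 = 11·78533 + 8618
78533 = 9·8618 + 971
8618 = 8·971 + 850
971 = 1·850 + 121
850 = 7·121 + 3
121 = 40·3 + 1
3 = 3·1 + 0
Back-substitute:
1 = 121 − 40·3
1 = −40·850 + 281·121
1 = 281·971 − 321·850
1 = −321·8618 + 2849·971
1 = 2849·78533 − 25962·8618
1 = −25962·872481 + 288431·78533
So 78533⁻¹ ≡ 288431 (mod 872481).
Then x ≡ 288431·71000 ≡ 599449 (mod 872481); the smallest non-negative solution is x = 599449.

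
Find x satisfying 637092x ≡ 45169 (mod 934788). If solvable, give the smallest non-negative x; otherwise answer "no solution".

no solution

gcd(637092, 934788):
934788 = 1·637092 + 297696
637092 = 2·297696 + 41700
297696 = 7·41700 + 5796
41700 = 7·5796 + 1128
5796 = 5·1128 + 156
1128 = 7·156 + 36
156 = 4·36 + 12
36 = 3·12 + 0
gcd = 12, but 12 ∤ 45169, so the congruence has no solution.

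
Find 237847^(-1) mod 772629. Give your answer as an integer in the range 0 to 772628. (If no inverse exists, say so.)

Run Euclid on (772629, 237847):
772629 = 3×237847 + 59088
237847 = 4×59088 + 1495
59088 = 39×1495 + 783
1495 = 1×783 + 712
783 = 1×712 + 71
712 = 10×71 + 2
71 = 35×2 + 1
2 = 2×1 + 0
gcd = 1, so the inverse exists. Back-substitute:
1 = 71 − 35·2
1 = −35·712 + 351·71
1 = 351·783 − 386·712
1 = −386·1495 + 737·783
1 = 737·59088 − 29129·1495
1 = −29129·237847 + 117253·59088
1 = 117253·772629 − 380888·237847
Thus 237847·(-380888) ≡ 1 (mod 772629); reducing, -380888 mod 772629 = 391741.

391741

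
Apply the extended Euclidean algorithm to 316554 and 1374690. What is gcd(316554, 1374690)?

6

Apply Euclid's algorithm to 1374690 and 316554:
1374690 = 4*316554 + 108474
316554 = 2*108474 + 99606
108474 = 1*99606 + 8868
99606 = 11*8868 + 2058
8868 = 4*2058 + 636
2058 = 3*636 + 150
636 = 4*150 + 36
150 = 4*36 + 6
36 = 6*6 + 0
gcd(316554, 1374690) = 6.
Express as a combination:
6 = 150 − 4·36
6 = −4·636 + 17·150
6 = 17·2058 − 55·636
6 = −55·8868 + 237·2058
6 = 237·99606 − 2662·8868
6 = −2662·108474 + 2899·99606
6 = 2899·316554 − 8460·108474
6 = −8460·1374690 + 36739·316554
So 6 = (-8460)·1374690 + (36739)·316554.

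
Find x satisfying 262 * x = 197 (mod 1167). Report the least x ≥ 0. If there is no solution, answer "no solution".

First find gcd(262, 1167):
1167 = 4*262 + 119
262 = 2*119 + 24
119 = 4*24 + 23
24 = 1*23 + 1
23 = 23*1 + 0
gcd = 1, so a unique solution mod 1167 exists.
Back-substitute for the Bézout coefficients:
1 = 24 − 23
1 = −119 + 5·24
1 = 5·262 − 11·119
1 = −11·1167 + 49·262
So 262·(49) ≡ 1 (mod 1167), giving 262⁻¹ ≡ 49.
x ≡ 262⁻¹·197 ≡ 49·197 ≡ 317 (mod 1167).

317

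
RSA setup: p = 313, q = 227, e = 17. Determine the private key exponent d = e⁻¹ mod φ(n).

φ(n) = (p−1)(q−1) = 312·226 = 70512.
Need d with 17·d ≡ 1 (mod 70512). Apply the extended Euclidean algorithm:
70512 = 4147*17 + 13
17 = 1*13 + 4
13 = 3*4 + 1
4 = 4*1 + 0
Back-substitute:
1 = 13 − 3·4
1 = −3·17 + 4·13
1 = 4·70512 − 16591·17
So 17·(-16591) ≡ 1 (mod 70512), hence d ≡ -16591 ≡ 53921 (mod 70512).

53921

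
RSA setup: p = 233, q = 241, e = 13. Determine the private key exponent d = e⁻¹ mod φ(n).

φ(n) = (p−1)(q−1) = 232·240 = 55680.
Need d with 13·d ≡ 1 (mod 55680). Apply the extended Euclidean algorithm:
55680 = 4283×13 + 1
13 = 13×1 + 0
Back-substitute:
1 = 55680 − 4283·13
So 13·(-4283) ≡ 1 (mod 55680), hence d ≡ -4283 ≡ 51397 (mod 55680).

51397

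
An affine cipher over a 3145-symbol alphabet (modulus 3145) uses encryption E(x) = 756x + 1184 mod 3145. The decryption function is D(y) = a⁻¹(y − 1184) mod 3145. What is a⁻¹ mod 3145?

3041

gcd(3145, 756) by repeated division:
3145 = 4·756 + 121
756 = 6·121 + 30
121 = 4·30 + 1
30 = 30·1 + 0
gcd = 1, so the inverse exists. Back-substitute:
1 = 121 − 4·30
1 = −4·756 + 25·121
1 = 25·3145 − 104·756
So 756·(-104) ≡ 1 (mod 3145), and -104 ≡ 3041 (mod 3145).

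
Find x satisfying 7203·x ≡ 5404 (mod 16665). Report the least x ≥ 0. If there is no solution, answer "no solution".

no solution

gcd(7203, 16665):
16665 = 2·7203 + 2259
7203 = 3·2259 + 426
2259 = 5·426 + 129
426 = 3·129 + 39
129 = 3·39 + 12
39 = 3·12 + 3
12 = 4·3 + 0
gcd = 3, but 3 ∤ 5404, so the congruence has no solution.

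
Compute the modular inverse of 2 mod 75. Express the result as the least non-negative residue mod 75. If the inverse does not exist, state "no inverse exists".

gcd(75, 2) by repeated division:
75 = 37·2 + 1
2 = 2·1 + 0
The gcd is 1. Working backward:
1 = 75 − 37·2
Hence 2⁻¹ ≡ -37 ≡ 38 (mod 75).

38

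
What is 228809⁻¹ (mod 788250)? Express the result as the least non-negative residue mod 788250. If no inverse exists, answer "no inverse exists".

321089

Apply the Euclidean algorithm to 788250 and 228809:
788250 = 3·228809 + 101823
228809 = 2·101823 + 25163
101823 = 4·25163 + 1171
25163 = 21·1171 + 572
1171 = 2·572 + 27
572 = 21·27 + 5
27 = 5·5 + 2
5 = 2·2 + 1
2 = 2·1 + 0
Since gcd(228809, 788250) = 1, back-substitute to write 1 as a combination:
1 = 5 − 2·2
1 = −2·27 + 11·5
1 = 11·572 − 233·27
1 = −233·1171 + 477·572
1 = 477·25163 − 10250·1171
1 = −10250·101823 + 41477·25163
1 = 41477·228809 − 93204·101823
1 = −93204·788250 + 321089·228809
So 228809·321089 ≡ 1 (mod 788250).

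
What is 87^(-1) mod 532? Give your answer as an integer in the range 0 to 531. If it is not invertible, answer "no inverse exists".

Run Euclid on (532, 87):
532 = 6*87 + 10
87 = 8*10 + 7
10 = 1*7 + 3
7 = 2*3 + 1
3 = 3*1 + 0
The gcd is 1. Working backward:
1 = 7 − 2·3
1 = −2·10 + 3·7
1 = 3·87 − 26·10
1 = −26·532 + 159·87
So 87·159 ≡ 1 (mod 532).

159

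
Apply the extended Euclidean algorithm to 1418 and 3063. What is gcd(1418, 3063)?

Euclidean algorithm:
3063 = 2·1418 + 227
1418 = 6·227 + 56
227 = 4·56 + 3
56 = 18·3 + 2
3 = 1·2 + 1
2 = 2·1 + 0
gcd(1418, 3063) = 1.
Back-substituting:
1 = 3 − 2
1 = −56 + 19·3
1 = 19·227 − 77·56
1 = −77·1418 + 481·227
1 = 481·3063 − 1039·1418
So 1 = (481)·3063 + (-1039)·1418.

1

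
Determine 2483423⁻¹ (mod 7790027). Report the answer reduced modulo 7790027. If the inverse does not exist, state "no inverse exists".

5979046

Run Euclid on (7790027, 2483423):
7790027 = 3*2483423 + 339758
2483423 = 7*339758 + 105117
339758 = 3*105117 + 24407
105117 = 4*24407 + 7489
24407 = 3*7489 + 1940
7489 = 3*1940 + 1669
1940 = 1*1669 + 271
1669 = 6*271 + 43
271 = 6*43 + 13
43 = 3*13 + 4
13 = 3*4 + 1
4 = 4*1 + 0
The gcd is 1. Working backward:
1 = 13 − 3·4
1 = −3·43 + 10·13
1 = 10·271 − 63·43
1 = −63·1669 + 388·271
1 = 388·1940 − 451·1669
1 = −451·7489 + 1741·1940
1 = 1741·24407 − 5674·7489
1 = −5674·105117 + 24437·24407
1 = 24437·339758 − 78985·105117
1 = −78985·2483423 + 577332·339758
1 = 577332·7790027 − 1810981·2483423
So 2483423·(-1810981) ≡ 1 (mod 7790027), and -1810981 ≡ 5979046 (mod 7790027).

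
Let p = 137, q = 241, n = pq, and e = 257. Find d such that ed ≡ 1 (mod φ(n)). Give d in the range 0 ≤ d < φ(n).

φ(n) = (p−1)(q−1) = 136·240 = 32640.
Need d with 257·d ≡ 1 (mod 32640). Apply the extended Euclidean algorithm:
32640 = 127·257 + 1
257 = 257·1 + 0
Back-substitute:
1 = 32640 − 127·257
So 257·(-127) ≡ 1 (mod 32640), hence d ≡ -127 ≡ 32513 (mod 32640).

32513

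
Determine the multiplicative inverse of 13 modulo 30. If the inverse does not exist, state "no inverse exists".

Run Euclid on (30, 13):
30 = 2*13 + 4
13 = 3*4 + 1
4 = 4*1 + 0
The gcd is 1. Working backward:
1 = 13 − 3·4
1 = −3·30 + 7·13
So 13·7 ≡ 1 (mod 30).

7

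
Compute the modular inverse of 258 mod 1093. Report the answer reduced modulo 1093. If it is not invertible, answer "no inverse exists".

860

gcd(1093, 258) by repeated division:
1093 = 4·258 + 61
258 = 4·61 + 14
61 = 4·14 + 5
14 = 2·5 + 4
5 = 1·4 + 1
4 = 4·1 + 0
The gcd is 1. Working backward:
1 = 5 − 4
1 = −14 + 3·5
1 = 3·61 − 13·14
1 = −13·258 + 55·61
1 = 55·1093 − 233·258
Thus 258·(-233) ≡ 1 (mod 1093); reducing, -233 mod 1093 = 860.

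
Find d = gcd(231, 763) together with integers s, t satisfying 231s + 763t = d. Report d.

Apply Euclid's algorithm to 763 and 231:
763 = 3*231 + 70
231 = 3*70 + 21
70 = 3*21 + 7
21 = 3*7 + 0
gcd(231, 763) = 7.
Working backward:
7 = 70 − 3·21
7 = −3·231 + 10·70
7 = 10·763 − 33·231
So 7 = (10)·763 + (-33)·231.

7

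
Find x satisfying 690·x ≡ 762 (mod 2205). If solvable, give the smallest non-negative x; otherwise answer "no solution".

gcd(690, 2205):
2205 = 3·690 + 135
690 = 5·135 + 15
135 = 9·15 + 0
gcd = 15, but 15 ∤ 762, so the congruence has no solution.

no solution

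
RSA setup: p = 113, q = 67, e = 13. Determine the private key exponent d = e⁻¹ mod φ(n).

4549

φ(n) = (p−1)(q−1) = 112·66 = 7392.
Need d with 13·d ≡ 1 (mod 7392). Apply the extended Euclidean algorithm:
7392 = 568*13 + 8
13 = 1*8 + 5
8 = 1*5 + 3
5 = 1*3 + 2
3 = 1*2 + 1
2 = 2*1 + 0
Back-substitute:
1 = 3 − 2
1 = −5 + 2·3
1 = 2·8 − 3·5
1 = −3·13 + 5·8
1 = 5·7392 − 2843·13
So 13·(-2843) ≡ 1 (mod 7392), hence d ≡ -2843 ≡ 4549 (mod 7392).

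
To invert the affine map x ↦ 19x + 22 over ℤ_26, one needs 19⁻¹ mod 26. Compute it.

11

Apply the Euclidean algorithm to 26 and 19:
26 = 1*19 + 7
19 = 2*7 + 5
7 = 1*5 + 2
5 = 2*2 + 1
2 = 2*1 + 0
The gcd is 1. Working backward:
1 = 5 − 2·2
1 = −2·7 + 3·5
1 = 3·19 − 8·7
1 = −8·26 + 11·19
So 19·11 ≡ 1 (mod 26).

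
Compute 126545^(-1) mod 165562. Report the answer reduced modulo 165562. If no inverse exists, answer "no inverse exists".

Run Euclid on (165562, 126545):
165562 = 1×126545 + 39017
126545 = 3×39017 + 9494
39017 = 4×9494 + 1041
9494 = 9×1041 + 125
1041 = 8×125 + 41
125 = 3×41 + 2
41 = 20×2 + 1
2 = 2×1 + 0
gcd = 1, so the inverse exists. Back-substitute:
1 = 41 − 20·2
1 = −20·125 + 61·41
1 = 61·1041 − 508·125
1 = −508·9494 + 4633·1041
1 = 4633·39017 − 19040·9494
1 = −19040·126545 + 61753·39017
1 = 61753·165562 − 80793·126545
Hence 126545⁻¹ ≡ -80793 ≡ 84769 (mod 165562).

84769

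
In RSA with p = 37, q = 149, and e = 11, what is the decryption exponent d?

φ(n) = (p−1)(q−1) = 36·148 = 5328.
Need d with 11·d ≡ 1 (mod 5328). Apply the extended Euclidean algorithm:
5328 = 484·11 + 4
11 = 2·4 + 3
4 = 1·3 + 1
3 = 3·1 + 0
Back-substitute:
1 = 4 − 3
1 = −11 + 3·4
1 = 3·5328 − 1453·11
So 11·(-1453) ≡ 1 (mod 5328), hence d ≡ -1453 ≡ 3875 (mod 5328).

3875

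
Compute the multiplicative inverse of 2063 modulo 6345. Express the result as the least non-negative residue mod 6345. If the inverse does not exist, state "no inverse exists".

4352

Extended Euclidean algorithm:
6345 = 3*2063 + 156
2063 = 13*156 + 35
156 = 4*35 + 16
35 = 2*16 + 3
16 = 5*3 + 1
3 = 3*1 + 0
gcd = 1, so the inverse exists. Back-substitute:
1 = 16 − 5·3
1 = −5·35 + 11·16
1 = 11·156 − 49·35
1 = −49·2063 + 648·156
1 = 648·6345 − 1993·2063
Hence 2063⁻¹ ≡ -1993 ≡ 4352 (mod 6345).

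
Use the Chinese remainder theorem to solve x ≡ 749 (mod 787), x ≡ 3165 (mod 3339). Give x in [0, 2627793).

Write x = 749 + 787·k. Then 787·k ≡ 3165 − 749 ≡ 2416 (mod 3339).
Need 787⁻¹ mod 3339. Extended Euclid on (3339, 787):
3339 = 4×787 + 191
787 = 4×191 + 23
191 = 8×23 + 7
23 = 3×7 + 2
7 = 3×2 + 1
2 = 2×1 + 0
Back-substitute:
1 = 7 − 3·2
1 = −3·23 + 10·7
1 = 10·191 − 83·23
1 = −83·787 + 342·191
1 = 342·3339 − 1451·787
787⁻¹ ≡ 1888 (mod 3339), so k ≡ 1888·2416 ≡ 334 (mod 3339).
x = 749 + 787·334 = 263607.

263607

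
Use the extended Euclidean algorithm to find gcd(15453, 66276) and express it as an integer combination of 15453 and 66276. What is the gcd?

Repeated division:
66276 = 4·15453 + 4464
15453 = 3·4464 + 2061
4464 = 2·2061 + 342
2061 = 6·342 + 9
342 = 38·9 + 0
gcd(15453, 66276) = 9.
Express as a combination:
9 = 2061 − 6·342
9 = −6·4464 + 13·2061
9 = 13·15453 − 45·4464
9 = −45·66276 + 193·15453
So 9 = (-45)·66276 + (193)·15453.

9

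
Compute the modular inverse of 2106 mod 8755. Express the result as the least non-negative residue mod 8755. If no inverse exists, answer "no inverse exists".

Apply the Euclidean algorithm to 8755 and 2106:
8755 = 4*2106 + 331
2106 = 6*331 + 120
331 = 2*120 + 91
120 = 1*91 + 29
91 = 3*29 + 4
29 = 7*4 + 1
4 = 4*1 + 0
Since gcd(2106, 8755) = 1, back-substitute to write 1 as a combination:
1 = 29 − 7·4
1 = −7·91 + 22·29
1 = 22·120 − 29·91
1 = −29·331 + 80·120
1 = 80·2106 − 509·331
1 = −509·8755 + 2116·2106
So 2106·2116 ≡ 1 (mod 8755).

2116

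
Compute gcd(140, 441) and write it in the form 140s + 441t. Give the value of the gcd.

7

Euclidean algorithm:
441 = 3·140 + 21
140 = 6·21 + 14
21 = 1·14 + 7
14 = 2·7 + 0
gcd(140, 441) = 7.
Working backward:
7 = 21 − 14
7 = −140 + 7·21
7 = 7·441 − 22·140
So 7 = (7)·441 + (-22)·140.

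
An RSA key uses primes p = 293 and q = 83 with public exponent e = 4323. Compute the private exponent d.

φ(n) = (p−1)(q−1) = 292·82 = 23944.
Need d with 4323·d ≡ 1 (mod 23944). Apply the extended Euclidean algorithm:
23944 = 5*4323 + 2329
4323 = 1*2329 + 1994
2329 = 1*1994 + 335
1994 = 5*335 + 319
335 = 1*319 + 16
319 = 19*16 + 15
16 = 1*15 + 1
15 = 15*1 + 0
Back-substitute:
1 = 16 − 15
1 = −319 + 20·16
1 = 20·335 − 21·319
1 = −21·1994 + 125·335
1 = 125·2329 − 146·1994
1 = −146·4323 + 271·2329
1 = 271·23944 − 1501·4323
So 4323·(-1501) ≡ 1 (mod 23944), hence d ≡ -1501 ≡ 22443 (mod 23944).

22443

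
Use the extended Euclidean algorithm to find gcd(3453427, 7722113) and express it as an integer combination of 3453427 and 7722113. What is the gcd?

1

Repeated division:
7722113 = 2*3453427 + 815259
3453427 = 4*815259 + 192391
815259 = 4*192391 + 45695
192391 = 4*45695 + 9611
45695 = 4*9611 + 7251
9611 = 1*7251 + 2360
7251 = 3*2360 + 171
2360 = 13*171 + 137
171 = 1*137 + 34
137 = 4*34 + 1
34 = 34*1 + 0
gcd(3453427, 7722113) = 1.
Working backward:
1 = 137 − 4·34
1 = −4·171 + 5·137
1 = 5·2360 − 69·171
1 = −69·7251 + 212·2360
1 = 212·9611 − 281·7251
1 = −281·45695 + 1336·9611
1 = 1336·192391 − 5625·45695
1 = −5625·815259 + 23836·192391
1 = 23836·3453427 − 100969·815259
1 = −100969·7722113 + 225774·3453427
So 1 = (-100969)·7722113 + (225774)·3453427.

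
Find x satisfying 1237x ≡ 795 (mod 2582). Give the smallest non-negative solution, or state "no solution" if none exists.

57

First find gcd(1237, 2582):
2582 = 2*1237 + 108
1237 = 11*108 + 49
108 = 2*49 + 10
49 = 4*10 + 9
10 = 1*9 + 1
9 = 9*1 + 0
gcd = 1, so a unique solution mod 2582 exists.
Back-substitute for the Bézout coefficients:
1 = 10 − 9
1 = −49 + 5·10
1 = 5·108 − 11·49
1 = −11·1237 + 126·108
1 = 126·2582 − 263·1237
So 1237·(-263) ≡ 1 (mod 2582), giving 1237⁻¹ ≡ 2319.
x ≡ 1237⁻¹·795 ≡ 2319·795 ≡ 57 (mod 2582).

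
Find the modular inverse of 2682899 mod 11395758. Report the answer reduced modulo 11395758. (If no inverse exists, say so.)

2142755

Apply the Euclidean algorithm to 11395758 and 2682899:
11395758 = 4·2682899 + 664162
2682899 = 4·664162 + 26251
664162 = 25·26251 + 7887
26251 = 3·7887 + 2590
7887 = 3·2590 + 117
2590 = 22·117 + 16
117 = 7·16 + 5
16 = 3·5 + 1
5 = 5·1 + 0
gcd = 1, so the inverse exists. Back-substitute:
1 = 16 − 3·5
1 = −3·117 + 22·16
1 = 22·2590 − 487·117
1 = −487·7887 + 1483·2590
1 = 1483·26251 − 4936·7887
1 = −4936·664162 + 124883·26251
1 = 124883·2682899 − 504468·664162
1 = −504468·11395758 + 2142755·2682899
So 2682899·2142755 ≡ 1 (mod 11395758).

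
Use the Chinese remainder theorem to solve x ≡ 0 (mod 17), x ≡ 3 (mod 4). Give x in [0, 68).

Write x = 0 + 17·k. Then 17·k ≡ 3 − 0 ≡ 3 (mod 4).
Need 17⁻¹ mod 4. Extended Euclid on (4, 1):
4 = 4×1 + 0
17⁻¹ ≡ 1 (mod 4), so k ≡ 1·3 ≡ 3 (mod 4).
x = 0 + 17·3 = 51.

51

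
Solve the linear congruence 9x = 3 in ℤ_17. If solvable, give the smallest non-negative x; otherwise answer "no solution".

6

First find gcd(9, 17):
17 = 1·9 + 8
9 = 1·8 + 1
8 = 8·1 + 0
gcd = 1, so a unique solution mod 17 exists.
Back-substitute for the Bézout coefficients:
1 = 9 − 8
1 = −17 + 2·9
So 9·(2) ≡ 1 (mod 17), giving 9⁻¹ ≡ 2.
x ≡ 9⁻¹·3 ≡ 2·3 ≡ 6 (mod 17).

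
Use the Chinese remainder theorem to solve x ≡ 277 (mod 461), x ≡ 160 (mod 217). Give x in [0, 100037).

Write x = 277 + 461·k. Then 461·k ≡ 160 − 277 ≡ 100 (mod 217).
Need 461⁻¹ mod 217. Extended Euclid on (217, 27):
217 = 8·27 + 1
27 = 27·1 + 0
Back-substitute:
1 = 217 − 8·27
461⁻¹ ≡ 209 (mod 217), so k ≡ 209·100 ≡ 68 (mod 217).
x = 277 + 461·68 = 31625.

31625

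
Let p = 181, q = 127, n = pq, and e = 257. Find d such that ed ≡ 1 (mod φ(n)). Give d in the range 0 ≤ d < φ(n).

φ(n) = (p−1)(q−1) = 180·126 = 22680.
Need d with 257·d ≡ 1 (mod 22680). Apply the extended Euclidean algorithm:
22680 = 88·257 + 64
257 = 4·64 + 1
64 = 64·1 + 0
Back-substitute:
1 = 257 − 4·64
1 = −4·22680 + 353·257
So 257·353 ≡ 1 (mod 22680), hence d = 353.

353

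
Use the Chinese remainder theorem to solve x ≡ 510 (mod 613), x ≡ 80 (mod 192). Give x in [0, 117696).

Write x = 510 + 613·k. Then 613·k ≡ 80 − 510 ≡ 146 (mod 192).
Need 613⁻¹ mod 192. Extended Euclid on (192, 37):
192 = 5·37 + 7
37 = 5·7 + 2
7 = 3·2 + 1
2 = 2·1 + 0
Back-substitute:
1 = 7 − 3·2
1 = −3·37 + 16·7
1 = 16·192 − 83·37
613⁻¹ ≡ 109 (mod 192), so k ≡ 109·146 ≡ 170 (mod 192).
x = 510 + 613·170 = 104720.

104720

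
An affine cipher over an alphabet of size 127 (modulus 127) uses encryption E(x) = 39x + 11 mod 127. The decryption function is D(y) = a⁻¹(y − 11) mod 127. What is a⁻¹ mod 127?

gcd(127, 39) by repeated division:
127 = 3·39 + 10
39 = 3·10 + 9
10 = 1·9 + 1
9 = 9·1 + 0
The gcd is 1. Working backward:
1 = 10 − 9
1 = −39 + 4·10
1 = 4·127 − 13·39
Hence 39⁻¹ ≡ -13 ≡ 114 (mod 127).

114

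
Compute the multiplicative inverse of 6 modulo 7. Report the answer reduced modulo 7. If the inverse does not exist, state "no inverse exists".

6

gcd(7, 6) by repeated division:
7 = 1·6 + 1
6 = 6·1 + 0
Since gcd(6, 7) = 1, back-substitute to write 1 as a combination:
1 = 7 − 6
So 6·(-1) ≡ 1 (mod 7), and -1 ≡ 6 (mod 7).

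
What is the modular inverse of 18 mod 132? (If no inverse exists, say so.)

Compute gcd(18, 132):
132 = 7×18 + 6
18 = 3×6 + 0
gcd(18, 132) = 6 ≠ 1, so 18 has no multiplicative inverse modulo 132.

no inverse exists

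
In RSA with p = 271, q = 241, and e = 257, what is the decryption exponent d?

φ(n) = (p−1)(q−1) = 270·240 = 64800.
Need d with 257·d ≡ 1 (mod 64800). Apply the extended Euclidean algorithm:
64800 = 252·257 + 36
257 = 7·36 + 5
36 = 7·5 + 1
5 = 5·1 + 0
Back-substitute:
1 = 36 − 7·5
1 = −7·257 + 50·36
1 = 50·64800 − 12607·257
So 257·(-12607) ≡ 1 (mod 64800), hence d ≡ -12607 ≡ 52193 (mod 64800).

52193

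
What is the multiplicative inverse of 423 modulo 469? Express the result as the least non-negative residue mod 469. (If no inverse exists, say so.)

418

Apply the Euclidean algorithm to 469 and 423:
469 = 1*423 + 46
423 = 9*46 + 9
46 = 5*9 + 1
9 = 9*1 + 0
gcd = 1, so the inverse exists. Back-substitute:
1 = 46 − 5·9
1 = −5·423 + 46·46
1 = 46·469 − 51·423
So 423·(-51) ≡ 1 (mod 469), and -51 ≡ 418 (mod 469).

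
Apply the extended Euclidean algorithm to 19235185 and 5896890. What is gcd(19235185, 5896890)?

5

Repeated division:
19235185 = 3·5896890 + 1544515
5896890 = 3·1544515 + 1263345
1544515 = 1·1263345 + 281170
1263345 = 4·281170 + 138665
281170 = 2·138665 + 3840
138665 = 36·3840 + 425
3840 = 9·425 + 15
425 = 28·15 + 5
15 = 3·5 + 0
gcd(19235185, 5896890) = 5.
Working backward:
5 = 425 − 28·15
5 = −28·3840 + 253·425
5 = 253·138665 − 9136·3840
5 = −9136·281170 + 18525·138665
5 = 18525·1263345 − 83236·281170
5 = −83236·1544515 + 101761·1263345
5 = 101761·5896890 − 388519·1544515
5 = −388519·19235185 + 1267318·5896890
So 5 = (-388519)·19235185 + (1267318)·5896890.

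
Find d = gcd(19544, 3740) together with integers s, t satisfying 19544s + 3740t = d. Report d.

4

Apply Euclid's algorithm to 19544 and 3740:
19544 = 5*3740 + 844
3740 = 4*844 + 364
844 = 2*364 + 116
364 = 3*116 + 16
116 = 7*16 + 4
16 = 4*4 + 0
gcd(19544, 3740) = 4.
Express as a combination:
4 = 116 − 7·16
4 = −7·364 + 22·116
4 = 22·844 − 51·364
4 = −51·3740 + 226·844
4 = 226·19544 − 1181·3740
So 4 = (226)·19544 + (-1181)·3740.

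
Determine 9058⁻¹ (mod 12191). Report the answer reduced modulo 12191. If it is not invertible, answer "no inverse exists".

Extended Euclidean algorithm:
12191 = 1·9058 + 3133
9058 = 2·3133 + 2792
3133 = 1·2792 + 341
2792 = 8·341 + 64
341 = 5·64 + 21
64 = 3·21 + 1
21 = 21·1 + 0
The gcd is 1. Working backward:
1 = 64 − 3·21
1 = −3·341 + 16·64
1 = 16·2792 − 131·341
1 = −131·3133 + 147·2792
1 = 147·9058 − 425·3133
1 = −425·12191 + 572·9058
So 9058·572 ≡ 1 (mod 12191).

572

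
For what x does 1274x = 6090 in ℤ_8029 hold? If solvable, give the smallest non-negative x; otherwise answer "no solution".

635

First find gcd(1274, 8029):
8029 = 6·1274 + 385
1274 = 3·385 + 119
385 = 3·119 + 28
119 = 4·28 + 7
28 = 4·7 + 0
gcd = 7 and 7 | 6090, so solutions exist. Divide through by 7: 182x ≡ 870 (mod 1147).
Now find 182⁻¹ mod 1147:
1147 = 6×182 + 55
182 = 3×55 + 17
55 = 3×17 + 4
17 = 4×4 + 1
4 = 4×1 + 0
Back-substitute:
1 = 17 − 4·4
1 = −4·55 + 13·17
1 = 13·182 − 43·55
1 = −43·1147 + 271·182
So 182⁻¹ ≡ 271 (mod 1147).
Then x ≡ 271·870 ≡ 635 (mod 1147); the smallest non-negative solution is x = 635.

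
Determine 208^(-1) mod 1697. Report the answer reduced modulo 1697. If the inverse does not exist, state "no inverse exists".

Apply the Euclidean algorithm to 1697 and 208:
1697 = 8×208 + 33
208 = 6×33 + 10
33 = 3×10 + 3
10 = 3×3 + 1
3 = 3×1 + 0
Since gcd(208, 1697) = 1, back-substitute to write 1 as a combination:
1 = 10 − 3·3
1 = −3·33 + 10·10
1 = 10·208 − 63·33
1 = −63·1697 + 514·208
So 208·514 ≡ 1 (mod 1697).

514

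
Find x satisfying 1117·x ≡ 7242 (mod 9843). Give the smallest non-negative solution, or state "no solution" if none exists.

First find gcd(1117, 9843):
9843 = 8*1117 + 907
1117 = 1*907 + 210
907 = 4*210 + 67
210 = 3*67 + 9
67 = 7*9 + 4
9 = 2*4 + 1
4 = 4*1 + 0
gcd = 1, so a unique solution mod 9843 exists.
Back-substitute for the Bézout coefficients:
1 = 9 − 2·4
1 = −2·67 + 15·9
1 = 15·210 − 47·67
1 = −47·907 + 203·210
1 = 203·1117 − 250·907
1 = −250·9843 + 2203·1117
So 1117·(2203) ≡ 1 (mod 9843), giving 1117⁻¹ ≡ 2203.
x ≡ 1117⁻¹·7242 ≡ 2203·7242 ≡ 8466 (mod 9843).

8466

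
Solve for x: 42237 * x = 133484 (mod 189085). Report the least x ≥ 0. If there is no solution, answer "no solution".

612

First find gcd(42237, 189085):
189085 = 4×42237 + 20137
42237 = 2×20137 + 1963
20137 = 10×1963 + 507
1963 = 3×507 + 442
507 = 1×442 + 65
442 = 6×65 + 52
65 = 1×52 + 13
52 = 4×13 + 0
gcd = 13 and 13 | 133484, so solutions exist. Divide through by 13: 3249x ≡ 10268 (mod 14545).
Now find 3249⁻¹ mod 14545:
14545 = 4×3249 + 1549
3249 = 2×1549 + 151
1549 = 10×151 + 39
151 = 3×39 + 34
39 = 1×34 + 5
34 = 6×5 + 4
5 = 1×4 + 1
4 = 4×1 + 0
Back-substitute:
1 = 5 − 4
1 = −34 + 7·5
1 = 7·39 − 8·34
1 = −8·151 + 31·39
1 = 31·1549 − 318·151
1 = −318·3249 + 667·1549
1 = 667·14545 − 2986·3249
So 3249·(-2986) ≡ 1 (mod 14545), i.e. 3249⁻¹ ≡ 11559.
Then x ≡ 11559·10268 ≡ 612 (mod 14545); the smallest non-negative solution is x = 612.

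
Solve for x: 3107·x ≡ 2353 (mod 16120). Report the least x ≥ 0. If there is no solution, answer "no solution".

First find gcd(3107, 16120):
16120 = 5*3107 + 585
3107 = 5*585 + 182
585 = 3*182 + 39
182 = 4*39 + 26
39 = 1*26 + 13
26 = 2*13 + 0
gcd = 13 and 13 | 2353, so solutions exist. Divide through by 13: 239x ≡ 181 (mod 1240).
Now find 239⁻¹ mod 1240:
1240 = 5*239 + 45
239 = 5*45 + 14
45 = 3*14 + 3
14 = 4*3 + 2
3 = 1*2 + 1
2 = 2*1 + 0
Back-substitute:
1 = 3 − 2
1 = −14 + 5·3
1 = 5·45 − 16·14
1 = −16·239 + 85·45
1 = 85·1240 − 441·239
So 239·(-441) ≡ 1 (mod 1240), i.e. 239⁻¹ ≡ 799.
Then x ≡ 799·181 ≡ 779 (mod 1240); the smallest non-negative solution is x = 779.

779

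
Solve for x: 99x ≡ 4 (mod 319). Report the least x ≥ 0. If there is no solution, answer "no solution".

no solution

gcd(99, 319):
319 = 3×99 + 22
99 = 4×22 + 11
22 = 2×11 + 0
gcd = 11, but 11 ∤ 4, so the congruence has no solution.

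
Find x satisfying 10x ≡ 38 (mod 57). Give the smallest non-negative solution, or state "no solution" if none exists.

First find gcd(10, 57):
57 = 5*10 + 7
10 = 1*7 + 3
7 = 2*3 + 1
3 = 3*1 + 0
gcd = 1, so a unique solution mod 57 exists.
Back-substitute for the Bézout coefficients:
1 = 7 − 2·3
1 = −2·10 + 3·7
1 = 3·57 − 17·10
So 10·(-17) ≡ 1 (mod 57), giving 10⁻¹ ≡ 40.
x ≡ 10⁻¹·38 ≡ 40·38 ≡ 38 (mod 57).

38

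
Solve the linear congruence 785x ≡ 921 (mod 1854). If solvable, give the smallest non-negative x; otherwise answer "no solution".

First find gcd(785, 1854):
1854 = 2×785 + 284
785 = 2×284 + 217
284 = 1×217 + 67
217 = 3×67 + 16
67 = 4×16 + 3
16 = 5×3 + 1
3 = 3×1 + 0
gcd = 1, so a unique solution mod 1854 exists.
Back-substitute for the Bézout coefficients:
1 = 16 − 5·3
1 = −5·67 + 21·16
1 = 21·217 − 68·67
1 = −68·284 + 89·217
1 = 89·785 − 246·284
1 = −246·1854 + 581·785
So 785·(581) ≡ 1 (mod 1854), giving 785⁻¹ ≡ 581.
x ≡ 785⁻¹·921 ≡ 581·921 ≡ 1149 (mod 1854).

1149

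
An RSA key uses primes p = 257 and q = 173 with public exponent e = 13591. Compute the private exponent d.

6823

φ(n) = (p−1)(q−1) = 256·172 = 44032.
Need d with 13591·d ≡ 1 (mod 44032). Apply the extended Euclidean algorithm:
44032 = 3*13591 + 3259
13591 = 4*3259 + 555
3259 = 5*555 + 484
555 = 1*484 + 71
484 = 6*71 + 58
71 = 1*58 + 13
58 = 4*13 + 6
13 = 2*6 + 1
6 = 6*1 + 0
Back-substitute:
1 = 13 − 2·6
1 = −2·58 + 9·13
1 = 9·71 − 11·58
1 = −11·484 + 75·71
1 = 75·555 − 86·484
1 = −86·3259 + 505·555
1 = 505·13591 − 2106·3259
1 = −2106·44032 + 6823·13591
So 13591·6823 ≡ 1 (mod 44032), hence d = 6823.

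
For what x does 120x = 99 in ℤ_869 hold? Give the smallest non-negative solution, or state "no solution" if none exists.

66

First find gcd(120, 869):
869 = 7·120 + 29
120 = 4·29 + 4
29 = 7·4 + 1
4 = 4·1 + 0
gcd = 1, so a unique solution mod 869 exists.
Back-substitute for the Bézout coefficients:
1 = 29 − 7·4
1 = −7·120 + 29·29
1 = 29·869 − 210·120
So 120·(-210) ≡ 1 (mod 869), giving 120⁻¹ ≡ 659.
x ≡ 120⁻¹·99 ≡ 659·99 ≡ 66 (mod 869).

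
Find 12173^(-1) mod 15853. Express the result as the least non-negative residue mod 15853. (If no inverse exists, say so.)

gcd(15853, 12173) by repeated division:
15853 = 1·12173 + 3680
12173 = 3·3680 + 1133
3680 = 3·1133 + 281
1133 = 4·281 + 9
281 = 31·9 + 2
9 = 4·2 + 1
2 = 2·1 + 0
Since gcd(12173, 15853) = 1, back-substitute to write 1 as a combination:
1 = 9 − 4·2
1 = −4·281 + 125·9
1 = 125·1133 − 504·281
1 = −504·3680 + 1637·1133
1 = 1637·12173 − 5415·3680
1 = −5415·15853 + 7052·12173
So 12173·7052 ≡ 1 (mod 15853).

7052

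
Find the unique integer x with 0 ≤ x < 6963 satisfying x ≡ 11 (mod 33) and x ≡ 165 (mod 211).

2486

Write x = 11 + 33·k. Then 33·k ≡ 165 − 11 ≡ 154 (mod 211).
Need 33⁻¹ mod 211. Extended Euclid on (211, 33):
211 = 6×33 + 13
33 = 2×13 + 7
13 = 1×7 + 6
7 = 1×6 + 1
6 = 6×1 + 0
Back-substitute:
1 = 7 − 6
1 = −13 + 2·7
1 = 2·33 − 5·13
1 = −5·211 + 32·33
33⁻¹ ≡ 32 (mod 211), so k ≡ 32·154 ≡ 75 (mod 211).
x = 11 + 33·75 = 2486.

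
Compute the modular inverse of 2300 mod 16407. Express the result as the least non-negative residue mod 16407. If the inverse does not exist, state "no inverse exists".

3260

Run Euclid on (16407, 2300):
16407 = 7·2300 + 307
2300 = 7·307 + 151
307 = 2·151 + 5
151 = 30·5 + 1
5 = 5·1 + 0
Since gcd(2300, 16407) = 1, back-substitute to write 1 as a combination:
1 = 151 − 30·5
1 = −30·307 + 61·151
1 = 61·2300 − 457·307
1 = −457·16407 + 3260·2300
So 2300·3260 ≡ 1 (mod 16407).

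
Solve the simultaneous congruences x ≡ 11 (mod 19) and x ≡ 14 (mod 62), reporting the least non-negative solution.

448

Write x = 11 + 19·k. Then 19·k ≡ 14 − 11 ≡ 3 (mod 62).
Need 19⁻¹ mod 62. Extended Euclid on (62, 19):
62 = 3*19 + 5
19 = 3*5 + 4
5 = 1*4 + 1
4 = 4*1 + 0
Back-substitute:
1 = 5 − 4
1 = −19 + 4·5
1 = 4·62 − 13·19
19⁻¹ ≡ 49 (mod 62), so k ≡ 49·3 ≡ 23 (mod 62).
x = 11 + 19·23 = 448.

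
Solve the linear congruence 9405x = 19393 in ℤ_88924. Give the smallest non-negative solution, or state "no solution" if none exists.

645

First find gcd(9405, 88924):
88924 = 9*9405 + 4279
9405 = 2*4279 + 847
4279 = 5*847 + 44
847 = 19*44 + 11
44 = 4*11 + 0
gcd = 11 and 11 | 19393, so solutions exist. Divide through by 11: 855x ≡ 1763 (mod 8084).
Now find 855⁻¹ mod 8084:
8084 = 9×855 + 389
855 = 2×389 + 77
389 = 5×77 + 4
77 = 19×4 + 1
4 = 4×1 + 0
Back-substitute:
1 = 77 − 19·4
1 = −19·389 + 96·77
1 = 96·855 − 211·389
1 = −211·8084 + 1995·855
So 855⁻¹ ≡ 1995 (mod 8084).
Then x ≡ 1995·1763 ≡ 645 (mod 8084); the smallest non-negative solution is x = 645.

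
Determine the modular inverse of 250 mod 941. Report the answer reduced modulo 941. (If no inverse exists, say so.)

335

gcd(941, 250) by repeated division:
941 = 3·250 + 191
250 = 1·191 + 59
191 = 3·59 + 14
59 = 4·14 + 3
14 = 4·3 + 2
3 = 1·2 + 1
2 = 2·1 + 0
The gcd is 1. Working backward:
1 = 3 − 2
1 = −14 + 5·3
1 = 5·59 − 21·14
1 = −21·191 + 68·59
1 = 68·250 − 89·191
1 = −89·941 + 335·250
So 250·335 ≡ 1 (mod 941).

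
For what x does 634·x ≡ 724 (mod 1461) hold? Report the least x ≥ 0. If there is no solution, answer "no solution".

First find gcd(634, 1461):
1461 = 2×634 + 193
634 = 3×193 + 55
193 = 3×55 + 28
55 = 1×28 + 27
28 = 1×27 + 1
27 = 27×1 + 0
gcd = 1, so a unique solution mod 1461 exists.
Back-substitute for the Bézout coefficients:
1 = 28 − 27
1 = −55 + 2·28
1 = 2·193 − 7·55
1 = −7·634 + 23·193
1 = 23·1461 − 53·634
So 634·(-53) ≡ 1 (mod 1461), giving 634⁻¹ ≡ 1408.
x ≡ 634⁻¹·724 ≡ 1408·724 ≡ 1075 (mod 1461).

1075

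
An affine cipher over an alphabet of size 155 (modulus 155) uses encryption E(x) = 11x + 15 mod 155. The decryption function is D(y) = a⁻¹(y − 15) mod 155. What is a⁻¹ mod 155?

gcd(155, 11) by repeated division:
155 = 14·11 + 1
11 = 11·1 + 0
Since gcd(11, 155) = 1, back-substitute to write 1 as a combination:
1 = 155 − 14·11
Thus 11·(-14) ≡ 1 (mod 155); reducing, -14 mod 155 = 141.

141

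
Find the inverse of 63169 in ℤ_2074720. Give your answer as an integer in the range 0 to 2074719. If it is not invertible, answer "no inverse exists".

226689

Run Euclid on (2074720, 63169):
2074720 = 32×63169 + 53312
63169 = 1×53312 + 9857
53312 = 5×9857 + 4027
9857 = 2×4027 + 1803
4027 = 2×1803 + 421
1803 = 4×421 + 119
421 = 3×119 + 64
119 = 1×64 + 55
64 = 1×55 + 9
55 = 6×9 + 1
9 = 9×1 + 0
The gcd is 1. Working backward:
1 = 55 − 6·9
1 = −6·64 + 7·55
1 = 7·119 − 13·64
1 = −13·421 + 46·119
1 = 46·1803 − 197·421
1 = −197·4027 + 440·1803
1 = 440·9857 − 1077·4027
1 = −1077·53312 + 5825·9857
1 = 5825·63169 − 6902·53312
1 = −6902·2074720 + 226689·63169
So 63169·226689 ≡ 1 (mod 2074720).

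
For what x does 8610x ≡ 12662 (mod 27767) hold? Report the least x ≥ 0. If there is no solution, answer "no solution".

13398

First find gcd(8610, 27767):
27767 = 3·8610 + 1937
8610 = 4·1937 + 862
1937 = 2·862 + 213
862 = 4·213 + 10
213 = 21·10 + 3
10 = 3·3 + 1
3 = 3·1 + 0
gcd = 1, so a unique solution mod 27767 exists.
Back-substitute for the Bézout coefficients:
1 = 10 − 3·3
1 = −3·213 + 64·10
1 = 64·862 − 259·213
1 = −259·1937 + 582·862
1 = 582·8610 − 2587·1937
1 = −2587·27767 + 8343·8610
So 8610·(8343) ≡ 1 (mod 27767), giving 8610⁻¹ ≡ 8343.
x ≡ 8610⁻¹·12662 ≡ 8343·12662 ≡ 13398 (mod 27767).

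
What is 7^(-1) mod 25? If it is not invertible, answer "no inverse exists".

Run Euclid on (25, 7):
25 = 3·7 + 4
7 = 1·4 + 3
4 = 1·3 + 1
3 = 3·1 + 0
Since gcd(7, 25) = 1, back-substitute to write 1 as a combination:
1 = 4 − 3
1 = −7 + 2·4
1 = 2·25 − 7·7
Hence 7⁻¹ ≡ -7 ≡ 18 (mod 25).

18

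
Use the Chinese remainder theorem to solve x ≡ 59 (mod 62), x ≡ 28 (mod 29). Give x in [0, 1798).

927

Write x = 59 + 62·k. Then 62·k ≡ 28 − 59 ≡ 27 (mod 29).
Need 62⁻¹ mod 29. Extended Euclid on (29, 4):
29 = 7×4 + 1
4 = 4×1 + 0
Back-substitute:
1 = 29 − 7·4
62⁻¹ ≡ 22 (mod 29), so k ≡ 22·27 ≡ 14 (mod 29).
x = 59 + 62·14 = 927.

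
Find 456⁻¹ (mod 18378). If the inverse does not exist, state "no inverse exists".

Euclidean algorithm on 18378, 456:
18378 = 40·456 + 138
456 = 3·138 + 42
138 = 3·42 + 12
42 = 3·12 + 6
12 = 2·6 + 0
gcd(456, 18378) = 6 ≠ 1, so 456 has no multiplicative inverse modulo 18378.

no inverse exists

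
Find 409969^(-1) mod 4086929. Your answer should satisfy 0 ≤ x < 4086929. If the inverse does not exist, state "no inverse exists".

no inverse exists

Euclidean algorithm on 4086929, 409969:
4086929 = 9*409969 + 397208
409969 = 1*397208 + 12761
397208 = 31*12761 + 1617
12761 = 7*1617 + 1442
1617 = 1*1442 + 175
1442 = 8*175 + 42
175 = 4*42 + 7
42 = 6*7 + 0
gcd(409969, 4086929) = 7 ≠ 1, so 409969 has no multiplicative inverse modulo 4086929.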